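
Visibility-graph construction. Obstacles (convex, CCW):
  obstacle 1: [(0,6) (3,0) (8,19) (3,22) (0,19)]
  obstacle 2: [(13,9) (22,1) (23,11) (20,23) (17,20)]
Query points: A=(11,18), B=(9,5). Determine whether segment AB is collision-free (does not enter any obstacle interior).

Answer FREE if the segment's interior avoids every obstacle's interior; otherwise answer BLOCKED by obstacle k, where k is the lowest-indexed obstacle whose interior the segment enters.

FREE

Obstacle 1 [(0,6) (3,0) (8,19) (3,22) (0,19)]:
  edge (0,6)–(3,0): clear
  edge (3,0)–(8,19): clear
  edge (8,19)–(3,22): clear
  edge (3,22)–(0,19): clear
  edge (0,19)–(0,6): clear
  midpoint (10,23/2) outside
  → clear
Obstacle 2 [(13,9) (22,1) (23,11) (20,23) (17,20)]:
  edge (13,9)–(22,1): clear
  edge (22,1)–(23,11): clear
  edge (23,11)–(20,23): clear
  edge (20,23)–(17,20): clear
  edge (17,20)–(13,9): clear
  midpoint (10,23/2) outside
  → clear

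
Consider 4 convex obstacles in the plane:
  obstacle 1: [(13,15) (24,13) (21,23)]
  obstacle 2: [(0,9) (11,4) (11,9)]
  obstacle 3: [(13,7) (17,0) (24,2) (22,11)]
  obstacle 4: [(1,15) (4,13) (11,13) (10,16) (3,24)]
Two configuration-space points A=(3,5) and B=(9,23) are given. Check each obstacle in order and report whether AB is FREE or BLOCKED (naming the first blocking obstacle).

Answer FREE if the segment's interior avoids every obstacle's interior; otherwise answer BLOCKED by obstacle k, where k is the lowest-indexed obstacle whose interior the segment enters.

Obstacle 1 [(13,15) (24,13) (21,23)]:
  edge (13,15)–(24,13): clear
  edge (24,13)–(21,23): clear
  edge (21,23)–(13,15): clear
  midpoint (6,14) outside
  → clear
Obstacle 2 [(0,9) (11,4) (11,9)]:
  edge (0,9)–(11,4): crosses AB
  edge (11,4)–(11,9): clear
  edge (11,9)–(0,9): crosses AB
  → BLOCKED
Obstacle 3 [(13,7) (17,0) (24,2) (22,11)]:
  edge (13,7)–(17,0): clear
  edge (17,0)–(24,2): clear
  edge (24,2)–(22,11): clear
  edge (22,11)–(13,7): clear
  midpoint (6,14) outside
  → clear
Obstacle 4 [(1,15) (4,13) (11,13) (10,16) (3,24)]:
  edge (1,15)–(4,13): clear
  edge (4,13)–(11,13): crosses AB
  edge (11,13)–(10,16): clear
  edge (10,16)–(3,24): crosses AB
  edge (3,24)–(1,15): clear
  → BLOCKED

BLOCKED by obstacle 2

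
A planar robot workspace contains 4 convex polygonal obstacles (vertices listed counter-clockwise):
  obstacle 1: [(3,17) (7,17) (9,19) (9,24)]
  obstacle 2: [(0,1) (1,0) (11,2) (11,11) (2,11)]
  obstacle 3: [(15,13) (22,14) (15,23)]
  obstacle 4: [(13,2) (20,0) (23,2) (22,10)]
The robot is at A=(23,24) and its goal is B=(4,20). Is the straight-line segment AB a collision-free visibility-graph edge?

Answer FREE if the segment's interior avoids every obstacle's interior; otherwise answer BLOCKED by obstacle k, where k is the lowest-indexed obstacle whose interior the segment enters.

BLOCKED by obstacle 1

Obstacle 1 [(3,17) (7,17) (9,19) (9,24)]:
  edge (3,17)–(7,17): clear
  edge (7,17)–(9,19): clear
  edge (9,19)–(9,24): crosses AB
  edge (9,24)–(3,17): crosses AB
  → BLOCKED
Obstacle 2 [(0,1) (1,0) (11,2) (11,11) (2,11)]:
  edge (0,1)–(1,0): clear
  edge (1,0)–(11,2): clear
  edge (11,2)–(11,11): clear
  edge (11,11)–(2,11): clear
  edge (2,11)–(0,1): clear
  midpoint (27/2,22) outside
  → clear
Obstacle 3 [(15,13) (22,14) (15,23)]:
  edge (15,13)–(22,14): clear
  edge (22,14)–(15,23): crosses AB
  edge (15,23)–(15,13): crosses AB
  → BLOCKED
Obstacle 4 [(13,2) (20,0) (23,2) (22,10)]:
  edge (13,2)–(20,0): clear
  edge (20,0)–(23,2): clear
  edge (23,2)–(22,10): clear
  edge (22,10)–(13,2): clear
  midpoint (27/2,22) outside
  → clear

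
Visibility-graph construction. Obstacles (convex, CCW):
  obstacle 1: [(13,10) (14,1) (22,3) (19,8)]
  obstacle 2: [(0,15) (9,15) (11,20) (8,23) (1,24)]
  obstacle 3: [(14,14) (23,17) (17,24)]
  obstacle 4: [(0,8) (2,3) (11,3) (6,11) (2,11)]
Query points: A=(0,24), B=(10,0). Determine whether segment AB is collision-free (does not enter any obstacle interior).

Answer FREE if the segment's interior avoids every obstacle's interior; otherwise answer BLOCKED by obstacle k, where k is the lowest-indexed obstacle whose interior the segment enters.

BLOCKED by obstacle 2

Obstacle 1 [(13,10) (14,1) (22,3) (19,8)]:
  edge (13,10)–(14,1): clear
  edge (14,1)–(22,3): clear
  edge (22,3)–(19,8): clear
  edge (19,8)–(13,10): clear
  midpoint (5,12) outside
  → clear
Obstacle 2 [(0,15) (9,15) (11,20) (8,23) (1,24)]:
  edge (0,15)–(9,15): crosses AB
  edge (9,15)–(11,20): clear
  edge (11,20)–(8,23): clear
  edge (8,23)–(1,24): clear
  edge (1,24)–(0,15): crosses AB
  → BLOCKED
Obstacle 3 [(14,14) (23,17) (17,24)]:
  edge (14,14)–(23,17): clear
  edge (23,17)–(17,24): clear
  edge (17,24)–(14,14): clear
  midpoint (5,12) outside
  → clear
Obstacle 4 [(0,8) (2,3) (11,3) (6,11) (2,11)]:
  edge (0,8)–(2,3): clear
  edge (2,3)–(11,3): crosses AB
  edge (11,3)–(6,11): clear
  edge (6,11)–(2,11): crosses AB
  edge (2,11)–(0,8): clear
  → BLOCKED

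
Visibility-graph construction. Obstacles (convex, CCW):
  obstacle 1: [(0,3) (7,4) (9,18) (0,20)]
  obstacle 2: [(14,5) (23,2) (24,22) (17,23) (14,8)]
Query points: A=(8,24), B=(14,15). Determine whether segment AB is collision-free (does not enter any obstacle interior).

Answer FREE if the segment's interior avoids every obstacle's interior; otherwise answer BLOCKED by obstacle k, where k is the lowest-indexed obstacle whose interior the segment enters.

Obstacle 1 [(0,3) (7,4) (9,18) (0,20)]:
  edge (0,3)–(7,4): clear
  edge (7,4)–(9,18): clear
  edge (9,18)–(0,20): clear
  edge (0,20)–(0,3): clear
  midpoint (11,39/2) outside
  → clear
Obstacle 2 [(14,5) (23,2) (24,22) (17,23) (14,8)]:
  edge (14,5)–(23,2): clear
  edge (23,2)–(24,22): clear
  edge (24,22)–(17,23): clear
  edge (17,23)–(14,8): clear
  edge (14,8)–(14,5): clear
  midpoint (11,39/2) outside
  → clear

FREE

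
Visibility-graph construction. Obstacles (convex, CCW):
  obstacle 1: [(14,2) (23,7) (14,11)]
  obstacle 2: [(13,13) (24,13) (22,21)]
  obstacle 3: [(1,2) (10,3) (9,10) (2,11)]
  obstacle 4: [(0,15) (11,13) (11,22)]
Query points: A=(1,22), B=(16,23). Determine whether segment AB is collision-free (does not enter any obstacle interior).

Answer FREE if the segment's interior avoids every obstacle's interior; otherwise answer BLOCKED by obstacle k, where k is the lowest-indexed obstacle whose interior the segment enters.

FREE

Obstacle 1 [(14,2) (23,7) (14,11)]:
  edge (14,2)–(23,7): clear
  edge (23,7)–(14,11): clear
  edge (14,11)–(14,2): clear
  midpoint (17/2,45/2) outside
  → clear
Obstacle 2 [(13,13) (24,13) (22,21)]:
  edge (13,13)–(24,13): clear
  edge (24,13)–(22,21): clear
  edge (22,21)–(13,13): clear
  midpoint (17/2,45/2) outside
  → clear
Obstacle 3 [(1,2) (10,3) (9,10) (2,11)]:
  edge (1,2)–(10,3): clear
  edge (10,3)–(9,10): clear
  edge (9,10)–(2,11): clear
  edge (2,11)–(1,2): clear
  midpoint (17/2,45/2) outside
  → clear
Obstacle 4 [(0,15) (11,13) (11,22)]:
  edge (0,15)–(11,13): clear
  edge (11,13)–(11,22): clear
  edge (11,22)–(0,15): clear
  midpoint (17/2,45/2) outside
  → clear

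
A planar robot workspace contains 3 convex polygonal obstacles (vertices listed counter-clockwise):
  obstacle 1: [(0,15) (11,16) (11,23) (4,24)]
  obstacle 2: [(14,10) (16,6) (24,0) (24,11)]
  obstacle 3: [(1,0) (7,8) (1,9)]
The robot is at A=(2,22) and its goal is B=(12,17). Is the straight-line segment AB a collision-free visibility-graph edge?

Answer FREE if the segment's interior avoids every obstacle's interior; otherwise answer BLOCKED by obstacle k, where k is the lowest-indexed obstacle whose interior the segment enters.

Obstacle 1 [(0,15) (11,16) (11,23) (4,24)]:
  edge (0,15)–(11,16): clear
  edge (11,16)–(11,23): crosses AB
  edge (11,23)–(4,24): clear
  edge (4,24)–(0,15): crosses AB
  → BLOCKED
Obstacle 2 [(14,10) (16,6) (24,0) (24,11)]:
  edge (14,10)–(16,6): clear
  edge (16,6)–(24,0): clear
  edge (24,0)–(24,11): clear
  edge (24,11)–(14,10): clear
  midpoint (7,39/2) outside
  → clear
Obstacle 3 [(1,0) (7,8) (1,9)]:
  edge (1,0)–(7,8): clear
  edge (7,8)–(1,9): clear
  edge (1,9)–(1,0): clear
  midpoint (7,39/2) outside
  → clear

BLOCKED by obstacle 1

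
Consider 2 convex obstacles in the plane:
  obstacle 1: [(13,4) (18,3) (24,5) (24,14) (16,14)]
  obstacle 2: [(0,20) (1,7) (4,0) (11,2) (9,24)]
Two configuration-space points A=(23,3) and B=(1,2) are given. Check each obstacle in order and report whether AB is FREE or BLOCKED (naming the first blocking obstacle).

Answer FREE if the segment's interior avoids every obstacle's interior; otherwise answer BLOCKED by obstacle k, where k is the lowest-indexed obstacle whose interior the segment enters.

BLOCKED by obstacle 2

Obstacle 1 [(13,4) (18,3) (24,5) (24,14) (16,14)]:
  edge (13,4)–(18,3): clear
  edge (18,3)–(24,5): clear
  edge (24,5)–(24,14): clear
  edge (24,14)–(16,14): clear
  edge (16,14)–(13,4): clear
  midpoint (12,5/2) outside
  → clear
Obstacle 2 [(0,20) (1,7) (4,0) (11,2) (9,24)]:
  edge (0,20)–(1,7): clear
  edge (1,7)–(4,0): crosses AB
  edge (4,0)–(11,2): clear
  edge (11,2)–(9,24): crosses AB
  edge (9,24)–(0,20): clear
  → BLOCKED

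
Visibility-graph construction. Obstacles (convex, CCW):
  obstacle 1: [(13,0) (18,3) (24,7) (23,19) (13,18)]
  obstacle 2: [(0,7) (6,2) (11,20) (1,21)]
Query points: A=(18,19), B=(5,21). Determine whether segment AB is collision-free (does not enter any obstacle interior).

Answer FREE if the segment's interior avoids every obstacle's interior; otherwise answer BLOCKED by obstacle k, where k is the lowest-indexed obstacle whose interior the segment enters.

Obstacle 1 [(13,0) (18,3) (24,7) (23,19) (13,18)]:
  edge (13,0)–(18,3): clear
  edge (18,3)–(24,7): clear
  edge (24,7)–(23,19): clear
  edge (23,19)–(13,18): clear
  edge (13,18)–(13,0): clear
  midpoint (23/2,20) outside
  → clear
Obstacle 2 [(0,7) (6,2) (11,20) (1,21)]:
  edge (0,7)–(6,2): clear
  edge (6,2)–(11,20): clear
  edge (11,20)–(1,21): clear
  edge (1,21)–(0,7): clear
  midpoint (23/2,20) outside
  → clear

FREE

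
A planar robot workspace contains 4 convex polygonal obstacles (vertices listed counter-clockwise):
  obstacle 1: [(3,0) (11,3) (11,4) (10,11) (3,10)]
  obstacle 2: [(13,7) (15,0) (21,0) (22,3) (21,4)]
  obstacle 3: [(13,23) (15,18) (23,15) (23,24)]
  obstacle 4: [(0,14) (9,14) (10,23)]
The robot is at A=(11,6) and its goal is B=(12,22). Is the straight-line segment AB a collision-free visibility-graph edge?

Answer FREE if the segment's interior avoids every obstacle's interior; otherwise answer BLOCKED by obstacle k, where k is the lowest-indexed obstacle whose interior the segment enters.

Obstacle 1 [(3,0) (11,3) (11,4) (10,11) (3,10)]:
  edge (3,0)–(11,3): clear
  edge (11,3)–(11,4): clear
  edge (11,4)–(10,11): clear
  edge (10,11)–(3,10): clear
  edge (3,10)–(3,0): clear
  midpoint (23/2,14) outside
  → clear
Obstacle 2 [(13,7) (15,0) (21,0) (22,3) (21,4)]:
  edge (13,7)–(15,0): clear
  edge (15,0)–(21,0): clear
  edge (21,0)–(22,3): clear
  edge (22,3)–(21,4): clear
  edge (21,4)–(13,7): clear
  midpoint (23/2,14) outside
  → clear
Obstacle 3 [(13,23) (15,18) (23,15) (23,24)]:
  edge (13,23)–(15,18): clear
  edge (15,18)–(23,15): clear
  edge (23,15)–(23,24): clear
  edge (23,24)–(13,23): clear
  midpoint (23/2,14) outside
  → clear
Obstacle 4 [(0,14) (9,14) (10,23)]:
  edge (0,14)–(9,14): clear
  edge (9,14)–(10,23): clear
  edge (10,23)–(0,14): clear
  midpoint (23/2,14) outside
  → clear

FREE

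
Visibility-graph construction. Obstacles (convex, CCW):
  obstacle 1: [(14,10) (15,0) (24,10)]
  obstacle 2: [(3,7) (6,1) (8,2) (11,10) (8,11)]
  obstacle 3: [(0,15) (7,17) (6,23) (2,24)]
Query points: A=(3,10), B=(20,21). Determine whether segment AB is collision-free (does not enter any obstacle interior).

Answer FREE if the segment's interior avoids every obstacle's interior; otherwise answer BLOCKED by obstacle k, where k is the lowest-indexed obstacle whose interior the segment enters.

FREE

Obstacle 1 [(14,10) (15,0) (24,10)]:
  edge (14,10)–(15,0): clear
  edge (15,0)–(24,10): clear
  edge (24,10)–(14,10): clear
  midpoint (23/2,31/2) outside
  → clear
Obstacle 2 [(3,7) (6,1) (8,2) (11,10) (8,11)]:
  edge (3,7)–(6,1): clear
  edge (6,1)–(8,2): clear
  edge (8,2)–(11,10): clear
  edge (11,10)–(8,11): clear
  edge (8,11)–(3,7): clear
  midpoint (23/2,31/2) outside
  → clear
Obstacle 3 [(0,15) (7,17) (6,23) (2,24)]:
  edge (0,15)–(7,17): clear
  edge (7,17)–(6,23): clear
  edge (6,23)–(2,24): clear
  edge (2,24)–(0,15): clear
  midpoint (23/2,31/2) outside
  → clear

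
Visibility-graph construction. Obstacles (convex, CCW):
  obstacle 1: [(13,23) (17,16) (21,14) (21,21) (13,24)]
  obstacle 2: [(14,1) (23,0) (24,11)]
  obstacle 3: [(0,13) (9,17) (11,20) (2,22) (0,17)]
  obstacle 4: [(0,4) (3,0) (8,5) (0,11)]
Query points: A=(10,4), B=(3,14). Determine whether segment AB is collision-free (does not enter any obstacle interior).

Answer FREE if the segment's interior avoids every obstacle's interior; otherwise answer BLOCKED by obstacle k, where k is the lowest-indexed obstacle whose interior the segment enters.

FREE

Obstacle 1 [(13,23) (17,16) (21,14) (21,21) (13,24)]:
  edge (13,23)–(17,16): clear
  edge (17,16)–(21,14): clear
  edge (21,14)–(21,21): clear
  edge (21,21)–(13,24): clear
  edge (13,24)–(13,23): clear
  midpoint (13/2,9) outside
  → clear
Obstacle 2 [(14,1) (23,0) (24,11)]:
  edge (14,1)–(23,0): clear
  edge (23,0)–(24,11): clear
  edge (24,11)–(14,1): clear
  midpoint (13/2,9) outside
  → clear
Obstacle 3 [(0,13) (9,17) (11,20) (2,22) (0,17)]:
  edge (0,13)–(9,17): clear
  edge (9,17)–(11,20): clear
  edge (11,20)–(2,22): clear
  edge (2,22)–(0,17): clear
  edge (0,17)–(0,13): clear
  midpoint (13/2,9) outside
  → clear
Obstacle 4 [(0,4) (3,0) (8,5) (0,11)]:
  edge (0,4)–(3,0): clear
  edge (3,0)–(8,5): clear
  edge (8,5)–(0,11): clear
  edge (0,11)–(0,4): clear
  midpoint (13/2,9) outside
  → clear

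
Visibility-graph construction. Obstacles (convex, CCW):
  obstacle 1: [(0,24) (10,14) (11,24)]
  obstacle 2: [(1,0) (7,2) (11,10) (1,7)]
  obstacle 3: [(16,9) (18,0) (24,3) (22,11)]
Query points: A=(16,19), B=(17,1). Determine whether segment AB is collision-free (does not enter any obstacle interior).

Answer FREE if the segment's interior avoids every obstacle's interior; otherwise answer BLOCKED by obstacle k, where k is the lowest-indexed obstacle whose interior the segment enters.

Obstacle 1 [(0,24) (10,14) (11,24)]:
  edge (0,24)–(10,14): clear
  edge (10,14)–(11,24): clear
  edge (11,24)–(0,24): clear
  midpoint (33/2,10) outside
  → clear
Obstacle 2 [(1,0) (7,2) (11,10) (1,7)]:
  edge (1,0)–(7,2): clear
  edge (7,2)–(11,10): clear
  edge (11,10)–(1,7): clear
  edge (1,7)–(1,0): clear
  midpoint (33/2,10) outside
  → clear
Obstacle 3 [(16,9) (18,0) (24,3) (22,11)]:
  edge (16,9)–(18,0): crosses AB
  edge (18,0)–(24,3): clear
  edge (24,3)–(22,11): clear
  edge (22,11)–(16,9): crosses AB
  → BLOCKED

BLOCKED by obstacle 3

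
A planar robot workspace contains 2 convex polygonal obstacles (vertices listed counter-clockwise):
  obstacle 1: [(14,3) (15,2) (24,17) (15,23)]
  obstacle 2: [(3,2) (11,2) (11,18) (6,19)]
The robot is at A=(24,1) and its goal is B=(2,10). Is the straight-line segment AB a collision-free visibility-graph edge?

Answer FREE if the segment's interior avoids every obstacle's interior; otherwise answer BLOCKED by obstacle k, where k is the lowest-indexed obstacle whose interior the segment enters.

Obstacle 1 [(14,3) (15,2) (24,17) (15,23)]:
  edge (14,3)–(15,2): clear
  edge (15,2)–(24,17): crosses AB
  edge (24,17)–(15,23): clear
  edge (15,23)–(14,3): crosses AB
  → BLOCKED
Obstacle 2 [(3,2) (11,2) (11,18) (6,19)]:
  edge (3,2)–(11,2): clear
  edge (11,2)–(11,18): crosses AB
  edge (11,18)–(6,19): clear
  edge (6,19)–(3,2): crosses AB
  → BLOCKED

BLOCKED by obstacle 1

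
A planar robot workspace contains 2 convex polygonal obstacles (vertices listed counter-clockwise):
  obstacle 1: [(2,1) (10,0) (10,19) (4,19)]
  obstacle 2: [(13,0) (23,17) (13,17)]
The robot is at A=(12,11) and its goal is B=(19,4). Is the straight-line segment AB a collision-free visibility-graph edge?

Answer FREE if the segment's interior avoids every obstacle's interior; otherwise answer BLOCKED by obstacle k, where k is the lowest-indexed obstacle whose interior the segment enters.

BLOCKED by obstacle 2

Obstacle 1 [(2,1) (10,0) (10,19) (4,19)]:
  edge (2,1)–(10,0): clear
  edge (10,0)–(10,19): clear
  edge (10,19)–(4,19): clear
  edge (4,19)–(2,1): clear
  midpoint (31/2,15/2) outside
  → clear
Obstacle 2 [(13,0) (23,17) (13,17)]:
  edge (13,0)–(23,17): crosses AB
  edge (23,17)–(13,17): clear
  edge (13,17)–(13,0): crosses AB
  → BLOCKED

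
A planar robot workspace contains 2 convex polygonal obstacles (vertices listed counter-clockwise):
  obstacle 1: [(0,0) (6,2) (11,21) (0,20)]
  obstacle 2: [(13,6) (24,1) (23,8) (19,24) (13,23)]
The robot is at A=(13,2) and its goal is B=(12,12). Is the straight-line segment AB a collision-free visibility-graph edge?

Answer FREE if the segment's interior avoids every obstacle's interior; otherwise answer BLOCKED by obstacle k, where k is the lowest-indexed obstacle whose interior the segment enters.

FREE

Obstacle 1 [(0,0) (6,2) (11,21) (0,20)]:
  edge (0,0)–(6,2): clear
  edge (6,2)–(11,21): clear
  edge (11,21)–(0,20): clear
  edge (0,20)–(0,0): clear
  midpoint (25/2,7) outside
  → clear
Obstacle 2 [(13,6) (24,1) (23,8) (19,24) (13,23)]:
  edge (13,6)–(24,1): clear
  edge (24,1)–(23,8): clear
  edge (23,8)–(19,24): clear
  edge (19,24)–(13,23): clear
  edge (13,23)–(13,6): clear
  midpoint (25/2,7) outside
  → clear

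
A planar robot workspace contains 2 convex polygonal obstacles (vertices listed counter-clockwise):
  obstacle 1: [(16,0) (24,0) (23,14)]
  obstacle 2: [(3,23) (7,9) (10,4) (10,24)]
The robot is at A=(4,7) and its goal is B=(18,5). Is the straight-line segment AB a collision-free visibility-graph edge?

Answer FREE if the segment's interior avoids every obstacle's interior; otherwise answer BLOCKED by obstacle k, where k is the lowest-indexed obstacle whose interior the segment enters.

Obstacle 1 [(16,0) (24,0) (23,14)]:
  edge (16,0)–(24,0): clear
  edge (24,0)–(23,14): clear
  edge (23,14)–(16,0): clear
  midpoint (11,6) outside
  → clear
Obstacle 2 [(3,23) (7,9) (10,4) (10,24)]:
  edge (3,23)–(7,9): clear
  edge (7,9)–(10,4): crosses AB
  edge (10,4)–(10,24): crosses AB
  edge (10,24)–(3,23): clear
  → BLOCKED

BLOCKED by obstacle 2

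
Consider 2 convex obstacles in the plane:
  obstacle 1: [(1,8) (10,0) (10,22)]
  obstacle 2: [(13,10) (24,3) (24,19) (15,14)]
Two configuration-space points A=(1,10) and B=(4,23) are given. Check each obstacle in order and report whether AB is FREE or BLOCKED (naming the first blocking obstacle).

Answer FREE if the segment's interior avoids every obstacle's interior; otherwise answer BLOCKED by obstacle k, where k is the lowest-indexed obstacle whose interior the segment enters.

FREE

Obstacle 1 [(1,8) (10,0) (10,22)]:
  edge (1,8)–(10,0): clear
  edge (10,0)–(10,22): clear
  edge (10,22)–(1,8): clear
  midpoint (5/2,33/2) outside
  → clear
Obstacle 2 [(13,10) (24,3) (24,19) (15,14)]:
  edge (13,10)–(24,3): clear
  edge (24,3)–(24,19): clear
  edge (24,19)–(15,14): clear
  edge (15,14)–(13,10): clear
  midpoint (5/2,33/2) outside
  → clear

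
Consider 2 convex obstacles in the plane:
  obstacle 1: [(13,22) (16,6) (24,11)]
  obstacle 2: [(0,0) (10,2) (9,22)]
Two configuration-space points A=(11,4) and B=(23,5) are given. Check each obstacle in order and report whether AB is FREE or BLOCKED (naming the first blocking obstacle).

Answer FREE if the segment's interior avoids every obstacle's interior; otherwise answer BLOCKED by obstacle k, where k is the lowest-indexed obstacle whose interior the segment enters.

Obstacle 1 [(13,22) (16,6) (24,11)]:
  edge (13,22)–(16,6): clear
  edge (16,6)–(24,11): clear
  edge (24,11)–(13,22): clear
  midpoint (17,9/2) outside
  → clear
Obstacle 2 [(0,0) (10,2) (9,22)]:
  edge (0,0)–(10,2): clear
  edge (10,2)–(9,22): clear
  edge (9,22)–(0,0): clear
  midpoint (17,9/2) outside
  → clear

FREE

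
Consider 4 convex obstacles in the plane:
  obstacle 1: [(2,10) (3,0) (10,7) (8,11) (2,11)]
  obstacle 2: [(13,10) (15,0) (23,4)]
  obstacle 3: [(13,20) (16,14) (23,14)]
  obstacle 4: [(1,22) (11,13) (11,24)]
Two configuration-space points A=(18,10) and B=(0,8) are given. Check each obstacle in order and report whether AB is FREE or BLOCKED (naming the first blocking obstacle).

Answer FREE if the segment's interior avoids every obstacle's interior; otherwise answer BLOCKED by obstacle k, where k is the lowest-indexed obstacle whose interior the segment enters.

Obstacle 1 [(2,10) (3,0) (10,7) (8,11) (2,11)]:
  edge (2,10)–(3,0): crosses AB
  edge (3,0)–(10,7): clear
  edge (10,7)–(8,11): crosses AB
  edge (8,11)–(2,11): clear
  edge (2,11)–(2,10): clear
  → BLOCKED
Obstacle 2 [(13,10) (15,0) (23,4)]:
  edge (13,10)–(15,0): crosses AB
  edge (15,0)–(23,4): clear
  edge (23,4)–(13,10): crosses AB
  → BLOCKED
Obstacle 3 [(13,20) (16,14) (23,14)]:
  edge (13,20)–(16,14): clear
  edge (16,14)–(23,14): clear
  edge (23,14)–(13,20): clear
  midpoint (9,9) outside
  → clear
Obstacle 4 [(1,22) (11,13) (11,24)]:
  edge (1,22)–(11,13): clear
  edge (11,13)–(11,24): clear
  edge (11,24)–(1,22): clear
  midpoint (9,9) outside
  → clear

BLOCKED by obstacle 1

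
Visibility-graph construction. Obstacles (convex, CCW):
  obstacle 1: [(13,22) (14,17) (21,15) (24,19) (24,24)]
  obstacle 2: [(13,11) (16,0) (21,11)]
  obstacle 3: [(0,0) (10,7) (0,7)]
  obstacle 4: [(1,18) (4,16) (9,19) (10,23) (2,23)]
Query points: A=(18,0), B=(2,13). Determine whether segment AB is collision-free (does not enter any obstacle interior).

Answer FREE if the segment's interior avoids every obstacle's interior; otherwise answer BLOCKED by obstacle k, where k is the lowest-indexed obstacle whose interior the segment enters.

Obstacle 1 [(13,22) (14,17) (21,15) (24,19) (24,24)]:
  edge (13,22)–(14,17): clear
  edge (14,17)–(21,15): clear
  edge (21,15)–(24,19): clear
  edge (24,19)–(24,24): clear
  edge (24,24)–(13,22): clear
  midpoint (10,13/2) outside
  → clear
Obstacle 2 [(13,11) (16,0) (21,11)]:
  edge (13,11)–(16,0): crosses AB
  edge (16,0)–(21,11): crosses AB
  edge (21,11)–(13,11): clear
  → BLOCKED
Obstacle 3 [(0,0) (10,7) (0,7)]:
  edge (0,0)–(10,7): crosses AB
  edge (10,7)–(0,7): crosses AB
  edge (0,7)–(0,0): clear
  → BLOCKED
Obstacle 4 [(1,18) (4,16) (9,19) (10,23) (2,23)]:
  edge (1,18)–(4,16): clear
  edge (4,16)–(9,19): clear
  edge (9,19)–(10,23): clear
  edge (10,23)–(2,23): clear
  edge (2,23)–(1,18): clear
  midpoint (10,13/2) outside
  → clear

BLOCKED by obstacle 2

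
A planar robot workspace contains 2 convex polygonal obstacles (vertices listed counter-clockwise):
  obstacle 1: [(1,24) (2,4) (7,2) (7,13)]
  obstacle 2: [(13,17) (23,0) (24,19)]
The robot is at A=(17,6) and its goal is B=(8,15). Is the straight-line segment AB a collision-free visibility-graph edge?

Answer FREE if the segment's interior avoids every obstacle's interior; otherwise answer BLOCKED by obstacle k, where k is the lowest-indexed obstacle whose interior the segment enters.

Obstacle 1 [(1,24) (2,4) (7,2) (7,13)]:
  edge (1,24)–(2,4): clear
  edge (2,4)–(7,2): clear
  edge (7,2)–(7,13): clear
  edge (7,13)–(1,24): clear
  midpoint (25/2,21/2) outside
  → clear
Obstacle 2 [(13,17) (23,0) (24,19)]:
  edge (13,17)–(23,0): clear
  edge (23,0)–(24,19): clear
  edge (24,19)–(13,17): clear
  midpoint (25/2,21/2) outside
  → clear

FREE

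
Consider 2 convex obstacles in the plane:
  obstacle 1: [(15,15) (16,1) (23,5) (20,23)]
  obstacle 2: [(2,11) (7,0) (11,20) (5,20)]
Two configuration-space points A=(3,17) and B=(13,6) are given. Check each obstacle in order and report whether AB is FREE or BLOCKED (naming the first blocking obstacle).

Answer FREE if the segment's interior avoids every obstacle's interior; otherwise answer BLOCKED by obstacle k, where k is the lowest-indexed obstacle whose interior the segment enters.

Obstacle 1 [(15,15) (16,1) (23,5) (20,23)]:
  edge (15,15)–(16,1): clear
  edge (16,1)–(23,5): clear
  edge (23,5)–(20,23): clear
  edge (20,23)–(15,15): clear
  midpoint (8,23/2) outside
  → clear
Obstacle 2 [(2,11) (7,0) (11,20) (5,20)]:
  edge (2,11)–(7,0): clear
  edge (7,0)–(11,20): crosses AB
  edge (11,20)–(5,20): clear
  edge (5,20)–(2,11): crosses AB
  → BLOCKED

BLOCKED by obstacle 2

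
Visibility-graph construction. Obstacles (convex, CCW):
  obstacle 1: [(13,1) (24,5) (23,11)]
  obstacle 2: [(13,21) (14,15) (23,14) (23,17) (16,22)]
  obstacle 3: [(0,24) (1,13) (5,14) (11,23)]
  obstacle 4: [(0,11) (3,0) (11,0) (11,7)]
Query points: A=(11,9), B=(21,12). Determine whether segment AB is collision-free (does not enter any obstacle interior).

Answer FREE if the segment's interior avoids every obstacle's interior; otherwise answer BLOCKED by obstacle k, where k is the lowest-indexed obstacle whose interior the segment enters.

FREE

Obstacle 1 [(13,1) (24,5) (23,11)]:
  edge (13,1)–(24,5): clear
  edge (24,5)–(23,11): clear
  edge (23,11)–(13,1): clear
  midpoint (16,21/2) outside
  → clear
Obstacle 2 [(13,21) (14,15) (23,14) (23,17) (16,22)]:
  edge (13,21)–(14,15): clear
  edge (14,15)–(23,14): clear
  edge (23,14)–(23,17): clear
  edge (23,17)–(16,22): clear
  edge (16,22)–(13,21): clear
  midpoint (16,21/2) outside
  → clear
Obstacle 3 [(0,24) (1,13) (5,14) (11,23)]:
  edge (0,24)–(1,13): clear
  edge (1,13)–(5,14): clear
  edge (5,14)–(11,23): clear
  edge (11,23)–(0,24): clear
  midpoint (16,21/2) outside
  → clear
Obstacle 4 [(0,11) (3,0) (11,0) (11,7)]:
  edge (0,11)–(3,0): clear
  edge (3,0)–(11,0): clear
  edge (11,0)–(11,7): clear
  edge (11,7)–(0,11): clear
  midpoint (16,21/2) outside
  → clear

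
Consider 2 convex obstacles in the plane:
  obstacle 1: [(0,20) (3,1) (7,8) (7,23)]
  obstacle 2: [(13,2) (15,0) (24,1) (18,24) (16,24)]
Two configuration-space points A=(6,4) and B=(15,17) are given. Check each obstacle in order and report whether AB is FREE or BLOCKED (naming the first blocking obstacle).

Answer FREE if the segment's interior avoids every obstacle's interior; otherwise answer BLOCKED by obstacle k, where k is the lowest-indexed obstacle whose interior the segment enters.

FREE

Obstacle 1 [(0,20) (3,1) (7,8) (7,23)]:
  edge (0,20)–(3,1): clear
  edge (3,1)–(7,8): clear
  edge (7,8)–(7,23): clear
  edge (7,23)–(0,20): clear
  midpoint (21/2,21/2) outside
  → clear
Obstacle 2 [(13,2) (15,0) (24,1) (18,24) (16,24)]:
  edge (13,2)–(15,0): clear
  edge (15,0)–(24,1): clear
  edge (24,1)–(18,24): clear
  edge (18,24)–(16,24): clear
  edge (16,24)–(13,2): clear
  midpoint (21/2,21/2) outside
  → clear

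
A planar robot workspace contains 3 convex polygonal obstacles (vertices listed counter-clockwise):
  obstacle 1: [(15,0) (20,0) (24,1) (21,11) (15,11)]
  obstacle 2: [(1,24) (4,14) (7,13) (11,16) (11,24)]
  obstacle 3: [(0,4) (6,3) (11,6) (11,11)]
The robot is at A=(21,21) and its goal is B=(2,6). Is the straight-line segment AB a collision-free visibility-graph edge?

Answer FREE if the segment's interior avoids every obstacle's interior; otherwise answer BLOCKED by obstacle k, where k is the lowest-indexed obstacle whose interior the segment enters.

FREE

Obstacle 1 [(15,0) (20,0) (24,1) (21,11) (15,11)]:
  edge (15,0)–(20,0): clear
  edge (20,0)–(24,1): clear
  edge (24,1)–(21,11): clear
  edge (21,11)–(15,11): clear
  edge (15,11)–(15,0): clear
  midpoint (23/2,27/2) outside
  → clear
Obstacle 2 [(1,24) (4,14) (7,13) (11,16) (11,24)]:
  edge (1,24)–(4,14): clear
  edge (4,14)–(7,13): clear
  edge (7,13)–(11,16): clear
  edge (11,16)–(11,24): clear
  edge (11,24)–(1,24): clear
  midpoint (23/2,27/2) outside
  → clear
Obstacle 3 [(0,4) (6,3) (11,6) (11,11)]:
  edge (0,4)–(6,3): clear
  edge (6,3)–(11,6): clear
  edge (11,6)–(11,11): clear
  edge (11,11)–(0,4): clear
  midpoint (23/2,27/2) outside
  → clear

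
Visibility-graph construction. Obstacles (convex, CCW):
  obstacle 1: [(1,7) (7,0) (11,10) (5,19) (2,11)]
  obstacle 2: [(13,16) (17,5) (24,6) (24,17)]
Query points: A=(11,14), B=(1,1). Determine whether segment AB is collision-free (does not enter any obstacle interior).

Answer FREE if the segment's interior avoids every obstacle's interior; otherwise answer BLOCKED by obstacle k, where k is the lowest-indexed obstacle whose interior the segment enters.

Obstacle 1 [(1,7) (7,0) (11,10) (5,19) (2,11)]:
  edge (1,7)–(7,0): crosses AB
  edge (7,0)–(11,10): clear
  edge (11,10)–(5,19): crosses AB
  edge (5,19)–(2,11): clear
  edge (2,11)–(1,7): clear
  → BLOCKED
Obstacle 2 [(13,16) (17,5) (24,6) (24,17)]:
  edge (13,16)–(17,5): clear
  edge (17,5)–(24,6): clear
  edge (24,6)–(24,17): clear
  edge (24,17)–(13,16): clear
  midpoint (6,15/2) outside
  → clear

BLOCKED by obstacle 1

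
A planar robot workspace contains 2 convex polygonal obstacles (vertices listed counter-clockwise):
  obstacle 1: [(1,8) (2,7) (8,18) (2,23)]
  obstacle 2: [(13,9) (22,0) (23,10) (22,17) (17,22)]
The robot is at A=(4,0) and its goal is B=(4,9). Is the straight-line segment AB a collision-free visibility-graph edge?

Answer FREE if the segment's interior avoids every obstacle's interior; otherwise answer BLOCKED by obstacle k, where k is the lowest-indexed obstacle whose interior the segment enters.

FREE

Obstacle 1 [(1,8) (2,7) (8,18) (2,23)]:
  edge (1,8)–(2,7): clear
  edge (2,7)–(8,18): clear
  edge (8,18)–(2,23): clear
  edge (2,23)–(1,8): clear
  midpoint (4,9/2) outside
  → clear
Obstacle 2 [(13,9) (22,0) (23,10) (22,17) (17,22)]:
  edge (13,9)–(22,0): clear
  edge (22,0)–(23,10): clear
  edge (23,10)–(22,17): clear
  edge (22,17)–(17,22): clear
  edge (17,22)–(13,9): clear
  midpoint (4,9/2) outside
  → clear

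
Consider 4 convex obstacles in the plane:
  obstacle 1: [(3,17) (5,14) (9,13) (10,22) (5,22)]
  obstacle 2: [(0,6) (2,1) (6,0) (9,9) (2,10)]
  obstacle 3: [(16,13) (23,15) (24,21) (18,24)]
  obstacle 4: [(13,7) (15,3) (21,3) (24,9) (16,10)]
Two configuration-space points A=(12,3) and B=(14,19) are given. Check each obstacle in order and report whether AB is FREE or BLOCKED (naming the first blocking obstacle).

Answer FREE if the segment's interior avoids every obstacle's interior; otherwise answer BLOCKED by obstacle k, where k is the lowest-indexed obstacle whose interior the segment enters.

FREE

Obstacle 1 [(3,17) (5,14) (9,13) (10,22) (5,22)]:
  edge (3,17)–(5,14): clear
  edge (5,14)–(9,13): clear
  edge (9,13)–(10,22): clear
  edge (10,22)–(5,22): clear
  edge (5,22)–(3,17): clear
  midpoint (13,11) outside
  → clear
Obstacle 2 [(0,6) (2,1) (6,0) (9,9) (2,10)]:
  edge (0,6)–(2,1): clear
  edge (2,1)–(6,0): clear
  edge (6,0)–(9,9): clear
  edge (9,9)–(2,10): clear
  edge (2,10)–(0,6): clear
  midpoint (13,11) outside
  → clear
Obstacle 3 [(16,13) (23,15) (24,21) (18,24)]:
  edge (16,13)–(23,15): clear
  edge (23,15)–(24,21): clear
  edge (24,21)–(18,24): clear
  edge (18,24)–(16,13): clear
  midpoint (13,11) outside
  → clear
Obstacle 4 [(13,7) (15,3) (21,3) (24,9) (16,10)]:
  edge (13,7)–(15,3): clear
  edge (15,3)–(21,3): clear
  edge (21,3)–(24,9): clear
  edge (24,9)–(16,10): clear
  edge (16,10)–(13,7): clear
  midpoint (13,11) outside
  → clear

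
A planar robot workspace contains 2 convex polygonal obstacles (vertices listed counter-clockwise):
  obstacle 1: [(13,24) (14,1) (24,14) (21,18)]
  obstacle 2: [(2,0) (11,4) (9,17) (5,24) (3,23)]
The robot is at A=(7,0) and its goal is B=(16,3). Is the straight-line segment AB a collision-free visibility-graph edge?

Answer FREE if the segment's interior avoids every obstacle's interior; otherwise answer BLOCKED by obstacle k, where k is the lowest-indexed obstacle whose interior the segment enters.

BLOCKED by obstacle 1

Obstacle 1 [(13,24) (14,1) (24,14) (21,18)]:
  edge (13,24)–(14,1): crosses AB
  edge (14,1)–(24,14): crosses AB
  edge (24,14)–(21,18): clear
  edge (21,18)–(13,24): clear
  → BLOCKED
Obstacle 2 [(2,0) (11,4) (9,17) (5,24) (3,23)]:
  edge (2,0)–(11,4): clear
  edge (11,4)–(9,17): clear
  edge (9,17)–(5,24): clear
  edge (5,24)–(3,23): clear
  edge (3,23)–(2,0): clear
  midpoint (23/2,3/2) outside
  → clear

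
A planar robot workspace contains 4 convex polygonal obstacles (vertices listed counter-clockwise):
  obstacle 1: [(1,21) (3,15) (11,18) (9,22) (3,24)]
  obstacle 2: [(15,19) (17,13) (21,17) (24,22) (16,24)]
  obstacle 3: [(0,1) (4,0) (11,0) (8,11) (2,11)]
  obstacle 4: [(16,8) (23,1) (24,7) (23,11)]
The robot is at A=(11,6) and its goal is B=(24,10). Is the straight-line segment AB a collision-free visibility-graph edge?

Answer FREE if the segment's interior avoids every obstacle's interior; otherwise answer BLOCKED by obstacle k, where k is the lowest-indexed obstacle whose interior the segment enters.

Obstacle 1 [(1,21) (3,15) (11,18) (9,22) (3,24)]:
  edge (1,21)–(3,15): clear
  edge (3,15)–(11,18): clear
  edge (11,18)–(9,22): clear
  edge (9,22)–(3,24): clear
  edge (3,24)–(1,21): clear
  midpoint (35/2,8) outside
  → clear
Obstacle 2 [(15,19) (17,13) (21,17) (24,22) (16,24)]:
  edge (15,19)–(17,13): clear
  edge (17,13)–(21,17): clear
  edge (21,17)–(24,22): clear
  edge (24,22)–(16,24): clear
  edge (16,24)–(15,19): clear
  midpoint (35/2,8) outside
  → clear
Obstacle 3 [(0,1) (4,0) (11,0) (8,11) (2,11)]:
  edge (0,1)–(4,0): clear
  edge (4,0)–(11,0): clear
  edge (11,0)–(8,11): clear
  edge (8,11)–(2,11): clear
  edge (2,11)–(0,1): clear
  midpoint (35/2,8) outside
  → clear
Obstacle 4 [(16,8) (23,1) (24,7) (23,11)]:
  edge (16,8)–(23,1): crosses AB
  edge (23,1)–(24,7): clear
  edge (24,7)–(23,11): crosses AB
  edge (23,11)–(16,8): clear
  → BLOCKED

BLOCKED by obstacle 4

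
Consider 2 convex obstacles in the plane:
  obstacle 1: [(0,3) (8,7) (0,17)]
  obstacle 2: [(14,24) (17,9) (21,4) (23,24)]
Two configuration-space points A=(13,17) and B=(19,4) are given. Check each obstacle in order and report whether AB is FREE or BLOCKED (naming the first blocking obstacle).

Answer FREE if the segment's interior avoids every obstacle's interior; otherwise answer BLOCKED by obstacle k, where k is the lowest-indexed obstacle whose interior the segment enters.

Obstacle 1 [(0,3) (8,7) (0,17)]:
  edge (0,3)–(8,7): clear
  edge (8,7)–(0,17): clear
  edge (0,17)–(0,3): clear
  midpoint (16,21/2) outside
  → clear
Obstacle 2 [(14,24) (17,9) (21,4) (23,24)]:
  edge (14,24)–(17,9): clear
  edge (17,9)–(21,4): clear
  edge (21,4)–(23,24): clear
  edge (23,24)–(14,24): clear
  midpoint (16,21/2) outside
  → clear

FREE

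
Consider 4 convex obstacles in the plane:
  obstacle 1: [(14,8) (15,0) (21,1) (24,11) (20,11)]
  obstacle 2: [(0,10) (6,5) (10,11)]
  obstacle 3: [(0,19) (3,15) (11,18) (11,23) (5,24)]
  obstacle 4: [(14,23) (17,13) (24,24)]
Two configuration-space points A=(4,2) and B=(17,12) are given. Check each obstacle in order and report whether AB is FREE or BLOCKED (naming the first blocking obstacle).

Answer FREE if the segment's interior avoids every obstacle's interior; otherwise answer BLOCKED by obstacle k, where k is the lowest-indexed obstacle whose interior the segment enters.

FREE

Obstacle 1 [(14,8) (15,0) (21,1) (24,11) (20,11)]:
  edge (14,8)–(15,0): clear
  edge (15,0)–(21,1): clear
  edge (21,1)–(24,11): clear
  edge (24,11)–(20,11): clear
  edge (20,11)–(14,8): clear
  midpoint (21/2,7) outside
  → clear
Obstacle 2 [(0,10) (6,5) (10,11)]:
  edge (0,10)–(6,5): clear
  edge (6,5)–(10,11): clear
  edge (10,11)–(0,10): clear
  midpoint (21/2,7) outside
  → clear
Obstacle 3 [(0,19) (3,15) (11,18) (11,23) (5,24)]:
  edge (0,19)–(3,15): clear
  edge (3,15)–(11,18): clear
  edge (11,18)–(11,23): clear
  edge (11,23)–(5,24): clear
  edge (5,24)–(0,19): clear
  midpoint (21/2,7) outside
  → clear
Obstacle 4 [(14,23) (17,13) (24,24)]:
  edge (14,23)–(17,13): clear
  edge (17,13)–(24,24): clear
  edge (24,24)–(14,23): clear
  midpoint (21/2,7) outside
  → clear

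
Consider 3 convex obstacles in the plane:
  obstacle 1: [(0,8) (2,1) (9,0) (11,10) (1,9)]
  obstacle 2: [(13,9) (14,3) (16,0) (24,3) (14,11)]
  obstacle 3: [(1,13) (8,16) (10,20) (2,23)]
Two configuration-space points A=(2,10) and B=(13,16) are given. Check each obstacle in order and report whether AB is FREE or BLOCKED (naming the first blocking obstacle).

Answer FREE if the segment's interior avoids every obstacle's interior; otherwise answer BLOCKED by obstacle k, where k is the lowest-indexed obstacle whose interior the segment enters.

FREE

Obstacle 1 [(0,8) (2,1) (9,0) (11,10) (1,9)]:
  edge (0,8)–(2,1): clear
  edge (2,1)–(9,0): clear
  edge (9,0)–(11,10): clear
  edge (11,10)–(1,9): clear
  edge (1,9)–(0,8): clear
  midpoint (15/2,13) outside
  → clear
Obstacle 2 [(13,9) (14,3) (16,0) (24,3) (14,11)]:
  edge (13,9)–(14,3): clear
  edge (14,3)–(16,0): clear
  edge (16,0)–(24,3): clear
  edge (24,3)–(14,11): clear
  edge (14,11)–(13,9): clear
  midpoint (15/2,13) outside
  → clear
Obstacle 3 [(1,13) (8,16) (10,20) (2,23)]:
  edge (1,13)–(8,16): clear
  edge (8,16)–(10,20): clear
  edge (10,20)–(2,23): clear
  edge (2,23)–(1,13): clear
  midpoint (15/2,13) outside
  → clear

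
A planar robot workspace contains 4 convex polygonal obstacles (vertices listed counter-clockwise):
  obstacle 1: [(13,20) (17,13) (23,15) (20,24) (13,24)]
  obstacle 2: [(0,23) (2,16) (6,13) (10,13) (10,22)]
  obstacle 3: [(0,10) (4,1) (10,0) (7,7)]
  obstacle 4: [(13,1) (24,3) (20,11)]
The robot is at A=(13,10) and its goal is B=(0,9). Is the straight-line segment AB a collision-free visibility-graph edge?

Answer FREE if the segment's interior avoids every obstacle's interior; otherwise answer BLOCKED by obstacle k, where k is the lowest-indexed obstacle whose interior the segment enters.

BLOCKED by obstacle 3

Obstacle 1 [(13,20) (17,13) (23,15) (20,24) (13,24)]:
  edge (13,20)–(17,13): clear
  edge (17,13)–(23,15): clear
  edge (23,15)–(20,24): clear
  edge (20,24)–(13,24): clear
  edge (13,24)–(13,20): clear
  midpoint (13/2,19/2) outside
  → clear
Obstacle 2 [(0,23) (2,16) (6,13) (10,13) (10,22)]:
  edge (0,23)–(2,16): clear
  edge (2,16)–(6,13): clear
  edge (6,13)–(10,13): clear
  edge (10,13)–(10,22): clear
  edge (10,22)–(0,23): clear
  midpoint (13/2,19/2) outside
  → clear
Obstacle 3 [(0,10) (4,1) (10,0) (7,7)]:
  edge (0,10)–(4,1): crosses AB
  edge (4,1)–(10,0): clear
  edge (10,0)–(7,7): clear
  edge (7,7)–(0,10): crosses AB
  → BLOCKED
Obstacle 4 [(13,1) (24,3) (20,11)]:
  edge (13,1)–(24,3): clear
  edge (24,3)–(20,11): clear
  edge (20,11)–(13,1): clear
  midpoint (13/2,19/2) outside
  → clear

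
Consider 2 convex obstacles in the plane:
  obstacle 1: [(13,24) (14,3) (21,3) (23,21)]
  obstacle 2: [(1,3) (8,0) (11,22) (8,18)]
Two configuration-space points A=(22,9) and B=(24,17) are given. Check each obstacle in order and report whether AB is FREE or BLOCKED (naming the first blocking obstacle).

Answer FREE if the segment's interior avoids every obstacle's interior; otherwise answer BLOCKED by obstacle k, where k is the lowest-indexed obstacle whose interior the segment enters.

FREE

Obstacle 1 [(13,24) (14,3) (21,3) (23,21)]:
  edge (13,24)–(14,3): clear
  edge (14,3)–(21,3): clear
  edge (21,3)–(23,21): clear
  edge (23,21)–(13,24): clear
  midpoint (23,13) outside
  → clear
Obstacle 2 [(1,3) (8,0) (11,22) (8,18)]:
  edge (1,3)–(8,0): clear
  edge (8,0)–(11,22): clear
  edge (11,22)–(8,18): clear
  edge (8,18)–(1,3): clear
  midpoint (23,13) outside
  → clear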